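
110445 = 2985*37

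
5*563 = 2815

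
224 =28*8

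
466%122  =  100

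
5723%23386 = 5723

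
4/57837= 4/57837 = 0.00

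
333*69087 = 23005971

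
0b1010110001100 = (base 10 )5516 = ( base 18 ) h08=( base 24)9DK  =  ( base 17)1218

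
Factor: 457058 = 2^1*7^1* 32647^1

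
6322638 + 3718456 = 10041094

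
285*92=26220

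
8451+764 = 9215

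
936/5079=312/1693 = 0.18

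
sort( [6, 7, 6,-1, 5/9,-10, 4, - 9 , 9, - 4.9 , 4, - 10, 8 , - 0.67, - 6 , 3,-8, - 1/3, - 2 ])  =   [ - 10, - 10,- 9, - 8, - 6 , -4.9,  -  2, - 1, - 0.67, - 1/3, 5/9, 3, 4,4, 6, 6,7, 8,9 ] 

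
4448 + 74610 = 79058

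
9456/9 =3152/3=1050.67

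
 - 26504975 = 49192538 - 75697513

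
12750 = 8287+4463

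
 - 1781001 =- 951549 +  - 829452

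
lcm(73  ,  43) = 3139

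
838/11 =838/11  =  76.18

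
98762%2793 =1007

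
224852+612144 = 836996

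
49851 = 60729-10878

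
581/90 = 6 + 41/90 = 6.46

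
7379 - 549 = 6830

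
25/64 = 25/64 = 0.39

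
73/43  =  73/43= 1.70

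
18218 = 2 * 9109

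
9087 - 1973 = 7114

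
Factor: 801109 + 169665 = 2^1 * 7^1 * 69341^1 = 970774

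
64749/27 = 2398 + 1/9   =  2398.11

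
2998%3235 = 2998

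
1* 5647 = 5647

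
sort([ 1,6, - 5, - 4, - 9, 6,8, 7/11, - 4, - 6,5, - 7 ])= [ - 9, - 7, - 6, - 5, - 4, - 4, 7/11,  1, 5,  6, 6,8 ] 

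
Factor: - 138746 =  - 2^1 *173^1*401^1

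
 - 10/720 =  - 1 + 71/72 = -0.01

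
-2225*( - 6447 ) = 14344575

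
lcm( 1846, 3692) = 3692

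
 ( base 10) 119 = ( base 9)142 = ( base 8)167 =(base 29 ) 43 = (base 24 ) 4N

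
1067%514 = 39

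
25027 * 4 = 100108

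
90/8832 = 15/1472 = 0.01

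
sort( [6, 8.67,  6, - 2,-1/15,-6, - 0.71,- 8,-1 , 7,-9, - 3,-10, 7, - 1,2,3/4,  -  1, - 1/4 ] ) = [ -10,-9,-8, - 6, - 3 , - 2 ,  -  1,  -  1,  -  1, - 0.71, - 1/4,-1/15,3/4, 2,6,6,7, 7,8.67] 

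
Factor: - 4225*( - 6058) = 25595050 = 2^1*5^2*13^3*233^1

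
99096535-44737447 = 54359088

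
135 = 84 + 51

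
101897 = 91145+10752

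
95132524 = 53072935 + 42059589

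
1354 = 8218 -6864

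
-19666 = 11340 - 31006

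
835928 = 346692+489236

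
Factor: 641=641^1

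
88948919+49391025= 138339944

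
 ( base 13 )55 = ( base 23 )31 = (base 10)70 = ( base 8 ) 106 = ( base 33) 24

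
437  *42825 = 18714525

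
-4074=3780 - 7854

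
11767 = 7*1681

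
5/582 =5/582=0.01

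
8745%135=105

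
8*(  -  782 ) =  - 6256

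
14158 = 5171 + 8987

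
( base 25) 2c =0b111110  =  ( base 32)1U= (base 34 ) 1S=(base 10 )62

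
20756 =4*5189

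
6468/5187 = 308/247 = 1.25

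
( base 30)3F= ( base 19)5A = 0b1101001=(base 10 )105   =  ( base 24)49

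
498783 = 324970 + 173813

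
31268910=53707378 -22438468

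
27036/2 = 13518=13518.00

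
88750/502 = 44375/251 = 176.79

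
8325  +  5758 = 14083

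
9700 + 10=9710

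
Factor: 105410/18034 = 5^1 *71^( -1)*83^1 = 415/71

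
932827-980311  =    -  47484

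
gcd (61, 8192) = 1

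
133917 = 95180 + 38737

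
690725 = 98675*7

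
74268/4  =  18567 =18567.00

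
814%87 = 31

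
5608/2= 2804 =2804.00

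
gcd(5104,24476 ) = 116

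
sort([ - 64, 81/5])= [ - 64, 81/5 ]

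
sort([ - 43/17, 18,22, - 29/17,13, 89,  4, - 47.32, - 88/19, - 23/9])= [ - 47.32, - 88/19, - 23/9, - 43/17, - 29/17, 4,13,18,22,89 ]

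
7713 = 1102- - 6611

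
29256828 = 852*34339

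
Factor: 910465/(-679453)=- 5^1*197^( - 1 ) * 211^1*863^1*3449^( - 1 ) 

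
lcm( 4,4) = 4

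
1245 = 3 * 415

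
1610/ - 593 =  - 1610/593 = - 2.72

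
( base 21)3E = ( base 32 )2D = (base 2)1001101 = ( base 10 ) 77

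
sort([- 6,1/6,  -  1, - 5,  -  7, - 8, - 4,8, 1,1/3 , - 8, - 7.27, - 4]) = [ - 8, - 8, - 7.27,  -  7, - 6,-5, - 4, - 4, - 1, 1/6,  1/3  ,  1, 8] 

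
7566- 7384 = 182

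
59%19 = 2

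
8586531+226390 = 8812921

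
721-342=379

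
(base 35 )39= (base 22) 54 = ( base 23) 4M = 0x72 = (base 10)114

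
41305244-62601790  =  -21296546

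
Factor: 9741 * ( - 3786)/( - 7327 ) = 2169378/431 = 2^1 * 3^2*191^1*431^( - 1)  *  631^1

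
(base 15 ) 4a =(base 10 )70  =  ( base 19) 3d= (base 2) 1000110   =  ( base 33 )24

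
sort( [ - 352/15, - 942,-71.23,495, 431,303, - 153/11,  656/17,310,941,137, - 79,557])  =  [ - 942, - 79, - 71.23, - 352/15, - 153/11, 656/17 , 137,303,310,  431, 495, 557,941]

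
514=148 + 366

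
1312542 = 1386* 947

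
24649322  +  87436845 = 112086167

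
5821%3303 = 2518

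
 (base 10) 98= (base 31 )35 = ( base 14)70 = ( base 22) 4a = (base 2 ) 1100010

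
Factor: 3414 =2^1*3^1 * 569^1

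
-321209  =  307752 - 628961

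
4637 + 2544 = 7181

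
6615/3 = 2205 = 2205.00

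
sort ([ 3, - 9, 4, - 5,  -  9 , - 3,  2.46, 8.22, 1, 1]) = [ - 9, - 9, - 5 , - 3, 1,  1,2.46, 3, 4, 8.22]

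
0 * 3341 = 0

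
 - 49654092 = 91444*(  -  543) 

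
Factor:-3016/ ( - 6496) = 13/28 = 2^( - 2)*7^( - 1 )*13^1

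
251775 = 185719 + 66056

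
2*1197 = 2394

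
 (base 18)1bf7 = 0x25c9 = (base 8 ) 22711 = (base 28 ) C9D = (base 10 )9673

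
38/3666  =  19/1833 = 0.01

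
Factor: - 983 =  - 983^1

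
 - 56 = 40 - 96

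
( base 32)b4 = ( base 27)d5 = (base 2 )101100100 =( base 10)356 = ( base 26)di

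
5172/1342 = 3  +  573/671=3.85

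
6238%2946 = 346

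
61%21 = 19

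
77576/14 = 5541 + 1/7 = 5541.14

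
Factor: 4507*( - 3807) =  - 17158149 = - 3^4*47^1*4507^1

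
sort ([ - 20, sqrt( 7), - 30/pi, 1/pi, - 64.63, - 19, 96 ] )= [ - 64.63,-20, - 19, - 30/pi, 1/pi, sqrt(7 ), 96 ] 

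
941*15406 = 14497046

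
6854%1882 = 1208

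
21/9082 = 21/9082 = 0.00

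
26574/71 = 26574/71 = 374.28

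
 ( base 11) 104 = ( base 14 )8d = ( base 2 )1111101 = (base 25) 50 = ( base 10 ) 125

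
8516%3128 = 2260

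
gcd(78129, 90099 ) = 9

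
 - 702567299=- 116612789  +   - 585954510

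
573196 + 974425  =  1547621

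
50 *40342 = 2017100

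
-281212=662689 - 943901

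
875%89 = 74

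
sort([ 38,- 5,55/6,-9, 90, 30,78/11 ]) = [ - 9, - 5, 78/11, 55/6 , 30, 38,90 ] 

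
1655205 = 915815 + 739390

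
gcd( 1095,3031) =1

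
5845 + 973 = 6818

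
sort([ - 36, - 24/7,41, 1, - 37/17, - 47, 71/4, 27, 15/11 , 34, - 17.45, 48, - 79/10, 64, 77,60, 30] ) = [ - 47, - 36, - 17.45, - 79/10,-24/7 , - 37/17, 1,15/11, 71/4, 27  ,  30, 34,  41, 48, 60, 64, 77 ]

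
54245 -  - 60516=114761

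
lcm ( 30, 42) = 210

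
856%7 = 2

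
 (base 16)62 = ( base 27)3h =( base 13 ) 77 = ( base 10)98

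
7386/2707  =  7386/2707 = 2.73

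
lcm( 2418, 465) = 12090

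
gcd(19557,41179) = 1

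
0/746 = 0= 0.00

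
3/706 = 3/706 = 0.00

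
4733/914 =5 +163/914=5.18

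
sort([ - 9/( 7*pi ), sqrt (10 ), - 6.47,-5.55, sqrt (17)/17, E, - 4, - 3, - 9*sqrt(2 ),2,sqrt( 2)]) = [ - 9*sqrt( 2),-6.47, - 5.55, - 4,-3, - 9/(7*pi),sqrt(17)/17, sqrt( 2 ), 2 , E, sqrt( 10 )]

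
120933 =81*1493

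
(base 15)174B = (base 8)11635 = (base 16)139d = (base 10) 5021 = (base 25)80l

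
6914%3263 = 388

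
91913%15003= 1895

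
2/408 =1/204=0.00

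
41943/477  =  87 + 148/159 = 87.93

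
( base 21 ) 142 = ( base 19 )18e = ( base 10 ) 527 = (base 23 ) ML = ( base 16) 20F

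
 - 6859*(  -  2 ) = 13718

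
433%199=35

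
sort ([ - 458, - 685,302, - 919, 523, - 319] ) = [-919, - 685, - 458, - 319,302 , 523] 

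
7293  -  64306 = - 57013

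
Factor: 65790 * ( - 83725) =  - 5508267750 = - 2^1*  3^2*5^3* 17^2*43^1 * 197^1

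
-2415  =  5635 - 8050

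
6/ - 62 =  - 1 + 28/31 = -0.10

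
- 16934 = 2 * ( - 8467 ) 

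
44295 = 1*44295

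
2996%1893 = 1103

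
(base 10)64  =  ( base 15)44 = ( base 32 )20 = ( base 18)3A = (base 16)40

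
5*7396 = 36980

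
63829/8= 7978 + 5/8 = 7978.62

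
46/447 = 46/447 = 0.10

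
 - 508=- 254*2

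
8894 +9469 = 18363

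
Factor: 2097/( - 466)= - 2^(  -  1)*3^2= -9/2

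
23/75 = 23/75  =  0.31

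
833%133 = 35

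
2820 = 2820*1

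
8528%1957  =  700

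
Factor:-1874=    - 2^1*937^1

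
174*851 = 148074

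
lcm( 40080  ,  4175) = 200400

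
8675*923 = 8007025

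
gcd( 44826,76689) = 3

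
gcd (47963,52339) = 1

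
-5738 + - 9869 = - 15607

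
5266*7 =36862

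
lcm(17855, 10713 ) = 53565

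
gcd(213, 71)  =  71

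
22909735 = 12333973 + 10575762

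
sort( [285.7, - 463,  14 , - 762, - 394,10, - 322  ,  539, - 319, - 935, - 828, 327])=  [-935, - 828, - 762, - 463, - 394, - 322,- 319,10, 14,  285.7,327,539]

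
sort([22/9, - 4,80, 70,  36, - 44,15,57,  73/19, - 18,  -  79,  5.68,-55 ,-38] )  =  [- 79, - 55,-44, - 38,-18, - 4, 22/9,73/19,5.68, 15,36 , 57, 70,80 ] 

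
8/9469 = 8/9469 = 0.00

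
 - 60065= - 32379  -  27686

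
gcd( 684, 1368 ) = 684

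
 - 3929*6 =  - 23574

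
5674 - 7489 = -1815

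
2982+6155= 9137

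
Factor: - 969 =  -3^1  *17^1*19^1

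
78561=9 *8729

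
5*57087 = 285435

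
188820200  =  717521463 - 528701263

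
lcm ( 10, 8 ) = 40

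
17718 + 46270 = 63988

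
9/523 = 9/523 =0.02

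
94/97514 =47/48757 = 0.00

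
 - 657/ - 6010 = 657/6010 = 0.11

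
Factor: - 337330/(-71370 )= 3^ (  -  2) * 7^1*13^(- 1)*79^1=553/117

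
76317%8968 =4573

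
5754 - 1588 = 4166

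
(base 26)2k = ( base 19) 3f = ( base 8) 110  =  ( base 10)72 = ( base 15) 4C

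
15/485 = 3/97 = 0.03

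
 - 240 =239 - 479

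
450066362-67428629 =382637733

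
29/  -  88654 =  -29/88654 = - 0.00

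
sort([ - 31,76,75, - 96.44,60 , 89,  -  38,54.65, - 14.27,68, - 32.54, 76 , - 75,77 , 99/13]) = [ - 96.44, - 75,-38, - 32.54, - 31,-14.27,99/13,54.65,60, 68, 75 , 76 , 76,  77, 89 ]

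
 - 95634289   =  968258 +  - 96602547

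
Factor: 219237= 3^1*73079^1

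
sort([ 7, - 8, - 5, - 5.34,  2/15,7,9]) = [ - 8, - 5.34, - 5, 2/15, 7,7,9]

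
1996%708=580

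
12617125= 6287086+6330039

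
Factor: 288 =2^5 * 3^2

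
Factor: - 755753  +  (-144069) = -2^1*7^1*11^1*5843^1 = - 899822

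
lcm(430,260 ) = 11180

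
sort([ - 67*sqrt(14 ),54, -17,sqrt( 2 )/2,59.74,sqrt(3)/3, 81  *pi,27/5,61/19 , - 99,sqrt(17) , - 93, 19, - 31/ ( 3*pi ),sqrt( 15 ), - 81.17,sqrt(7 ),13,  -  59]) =[ - 67*sqrt ( 14 ), - 99,  -  93, - 81.17, - 59, - 17,-31/( 3*pi),sqrt(3 )/3,sqrt (2 )/2, sqrt( 7),  61/19,sqrt( 15),  sqrt(17),27/5,  13,19, 54,59.74,81*pi ] 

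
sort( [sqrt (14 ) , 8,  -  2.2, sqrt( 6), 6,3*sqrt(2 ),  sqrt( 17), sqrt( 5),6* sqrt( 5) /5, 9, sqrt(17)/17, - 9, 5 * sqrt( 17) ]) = [ - 9, - 2.2 , sqrt( 17) /17, sqrt( 5), sqrt( 6 ), 6*sqrt( 5)/5,sqrt(14),sqrt( 17),  3 * sqrt( 2),6,8,9, 5*sqrt( 17)] 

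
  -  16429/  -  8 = 2053 + 5/8  =  2053.62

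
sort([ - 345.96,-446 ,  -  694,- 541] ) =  [-694,-541,-446,- 345.96]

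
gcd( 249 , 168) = 3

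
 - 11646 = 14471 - 26117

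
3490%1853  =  1637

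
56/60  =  14/15  =  0.93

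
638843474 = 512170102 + 126673372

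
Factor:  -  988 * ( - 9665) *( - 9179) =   -  2^2  *5^1*13^1*19^1*67^1*137^1 * 1933^1 = - 87650454580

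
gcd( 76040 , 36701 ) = 1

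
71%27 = 17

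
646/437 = 1 + 11/23 = 1.48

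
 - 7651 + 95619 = 87968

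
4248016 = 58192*73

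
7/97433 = 1/13919 = 0.00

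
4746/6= 791 = 791.00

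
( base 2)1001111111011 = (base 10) 5115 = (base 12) 2B63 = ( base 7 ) 20625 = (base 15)17b0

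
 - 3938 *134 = - 527692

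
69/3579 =23/1193 = 0.02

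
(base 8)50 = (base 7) 55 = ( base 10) 40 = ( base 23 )1H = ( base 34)16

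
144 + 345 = 489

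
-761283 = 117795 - 879078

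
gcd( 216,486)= 54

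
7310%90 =20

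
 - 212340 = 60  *(-3539 ) 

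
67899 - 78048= -10149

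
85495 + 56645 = 142140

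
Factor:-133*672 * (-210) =18768960  =  2^6*3^2*5^1  *  7^3*19^1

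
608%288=32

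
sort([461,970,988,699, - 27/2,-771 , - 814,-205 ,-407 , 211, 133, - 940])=[  -  940,-814, -771 , - 407  , - 205,  -  27/2,133,  211, 461, 699,970,988]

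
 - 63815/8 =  - 63815/8  =  - 7976.88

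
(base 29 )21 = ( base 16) 3b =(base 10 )59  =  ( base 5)214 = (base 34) 1p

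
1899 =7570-5671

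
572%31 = 14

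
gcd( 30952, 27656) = 8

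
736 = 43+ 693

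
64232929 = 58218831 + 6014098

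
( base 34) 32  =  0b1101000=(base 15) 6E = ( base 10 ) 104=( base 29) 3H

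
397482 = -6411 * (-62)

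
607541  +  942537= 1550078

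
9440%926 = 180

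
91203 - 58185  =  33018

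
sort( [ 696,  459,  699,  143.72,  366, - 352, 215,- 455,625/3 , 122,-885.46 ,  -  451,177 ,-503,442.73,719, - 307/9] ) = [-885.46,  -  503,  -  455,  -  451, - 352, - 307/9,  122 , 143.72, 177,625/3, 215,366, 442.73,459,696,699, 719 ]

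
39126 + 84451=123577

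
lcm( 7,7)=7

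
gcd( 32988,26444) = 4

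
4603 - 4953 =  - 350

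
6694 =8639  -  1945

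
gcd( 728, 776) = 8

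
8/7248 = 1/906  =  0.00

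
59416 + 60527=119943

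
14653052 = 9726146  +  4926906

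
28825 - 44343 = -15518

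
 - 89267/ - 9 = 89267/9 = 9918.56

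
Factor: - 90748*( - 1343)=2^2 *7^2*17^1 * 79^1*463^1=121874564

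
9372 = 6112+3260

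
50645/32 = 50645/32 =1582.66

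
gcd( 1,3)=1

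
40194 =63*638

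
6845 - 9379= - 2534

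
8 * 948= 7584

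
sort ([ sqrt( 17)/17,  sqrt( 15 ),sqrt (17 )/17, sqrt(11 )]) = [ sqrt( 17)/17, sqrt ( 17) /17,  sqrt( 11),sqrt( 15) ] 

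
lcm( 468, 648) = 8424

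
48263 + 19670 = 67933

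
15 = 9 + 6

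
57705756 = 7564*7629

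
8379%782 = 559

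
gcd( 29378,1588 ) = 794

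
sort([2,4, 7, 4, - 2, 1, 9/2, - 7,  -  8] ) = [  -  8,- 7, - 2, 1, 2,4,4,9/2, 7 ]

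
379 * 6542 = 2479418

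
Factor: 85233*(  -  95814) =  - 8166514662 = -2^1*3^3*5323^1*28411^1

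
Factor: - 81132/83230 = -40566/41615 = - 2^1*3^1*5^( - 1 )*7^ (-1)*29^( - 1)*41^(- 1 )*6761^1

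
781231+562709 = 1343940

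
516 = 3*172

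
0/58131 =0=0.00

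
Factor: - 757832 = - 2^3*43^1*2203^1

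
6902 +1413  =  8315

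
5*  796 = 3980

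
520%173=1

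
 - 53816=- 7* 7688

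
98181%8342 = 6419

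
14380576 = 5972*2408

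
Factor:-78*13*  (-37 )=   37518 = 2^1*3^1 * 13^2*37^1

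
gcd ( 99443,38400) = 1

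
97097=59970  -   - 37127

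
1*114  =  114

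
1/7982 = 1/7982  =  0.00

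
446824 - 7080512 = - 6633688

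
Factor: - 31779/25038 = -33/26 = - 2^ ( -1 )*3^1*11^1*  13^( - 1)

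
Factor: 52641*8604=452923164 = 2^2*3^4*239^1*5849^1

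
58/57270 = 29/28635 = 0.00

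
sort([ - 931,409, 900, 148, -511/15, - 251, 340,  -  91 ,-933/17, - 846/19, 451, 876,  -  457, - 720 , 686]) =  [ - 931, - 720, - 457, - 251,-91,  -  933/17, -846/19,-511/15, 148, 340,409, 451, 686, 876,900]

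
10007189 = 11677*857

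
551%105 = 26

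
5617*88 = 494296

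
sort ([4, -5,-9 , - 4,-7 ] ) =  [ - 9,-7, - 5, -4 , 4 ]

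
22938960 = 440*52134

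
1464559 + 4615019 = 6079578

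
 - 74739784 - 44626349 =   -  119366133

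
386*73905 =28527330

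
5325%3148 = 2177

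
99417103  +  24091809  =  123508912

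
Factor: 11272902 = 2^1*3^1*31^1*60607^1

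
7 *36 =252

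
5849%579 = 59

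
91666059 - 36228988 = 55437071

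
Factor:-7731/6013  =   - 3^2*7^( - 1 ) = -  9/7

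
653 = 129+524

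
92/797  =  92/797 = 0.12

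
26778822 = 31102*861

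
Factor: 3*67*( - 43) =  - 8643  =  - 3^1 * 43^1*67^1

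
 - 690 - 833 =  - 1523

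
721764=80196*9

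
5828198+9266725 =15094923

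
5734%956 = 954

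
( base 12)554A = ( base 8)22312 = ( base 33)8LD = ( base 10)9418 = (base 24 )g8a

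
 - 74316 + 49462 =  - 24854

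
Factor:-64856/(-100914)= 268/417 = 2^2 * 3^ ( - 1 )*67^1* 139^(-1 )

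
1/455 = 1/455= 0.00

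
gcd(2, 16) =2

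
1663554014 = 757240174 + 906313840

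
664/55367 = 664/55367 = 0.01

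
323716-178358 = 145358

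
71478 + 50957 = 122435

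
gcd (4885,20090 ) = 5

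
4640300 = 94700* 49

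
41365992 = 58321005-16955013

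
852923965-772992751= 79931214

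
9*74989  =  674901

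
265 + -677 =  - 412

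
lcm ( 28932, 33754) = 202524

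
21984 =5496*4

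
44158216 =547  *80728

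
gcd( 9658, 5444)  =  2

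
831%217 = 180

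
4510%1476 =82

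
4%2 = 0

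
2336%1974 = 362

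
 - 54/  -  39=1+5/13 = 1.38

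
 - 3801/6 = -634 + 1/2 =- 633.50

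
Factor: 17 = 17^1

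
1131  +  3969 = 5100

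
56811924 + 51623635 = 108435559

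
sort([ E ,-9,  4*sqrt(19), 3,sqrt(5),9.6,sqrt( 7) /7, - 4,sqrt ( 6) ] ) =[-9, - 4, sqrt (7 )/7, sqrt(5),sqrt(6), E  ,  3,  9.6, 4*sqrt (19)]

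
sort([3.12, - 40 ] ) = [-40, 3.12 ]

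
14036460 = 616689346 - 602652886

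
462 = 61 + 401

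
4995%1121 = 511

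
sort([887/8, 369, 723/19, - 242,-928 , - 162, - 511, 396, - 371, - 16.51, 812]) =[ - 928, - 511,-371 , - 242,-162 , - 16.51, 723/19 , 887/8, 369, 396, 812 ] 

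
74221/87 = 853 + 10/87 = 853.11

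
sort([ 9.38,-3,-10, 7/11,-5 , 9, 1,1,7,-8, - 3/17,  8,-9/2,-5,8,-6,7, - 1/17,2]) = [-10, -8,-6,-5,-5,-9/2, - 3,-3/17, - 1/17,7/11 , 1,1, 2, 7,7,  8,8,9,  9.38 ] 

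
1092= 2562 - 1470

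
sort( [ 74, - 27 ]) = [-27, 74] 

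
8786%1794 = 1610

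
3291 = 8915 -5624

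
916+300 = 1216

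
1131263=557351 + 573912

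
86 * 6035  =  519010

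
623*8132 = 5066236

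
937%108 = 73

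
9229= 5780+3449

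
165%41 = 1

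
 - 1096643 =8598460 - 9695103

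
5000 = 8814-3814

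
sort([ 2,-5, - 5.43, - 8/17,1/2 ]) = [- 5.43, - 5, - 8/17,1/2,2]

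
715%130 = 65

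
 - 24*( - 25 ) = 600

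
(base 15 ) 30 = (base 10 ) 45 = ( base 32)1d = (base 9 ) 50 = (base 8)55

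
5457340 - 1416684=4040656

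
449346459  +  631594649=1080941108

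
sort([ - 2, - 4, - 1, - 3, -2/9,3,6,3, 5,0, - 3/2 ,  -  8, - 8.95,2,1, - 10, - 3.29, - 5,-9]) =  [ - 10,-9, - 8.95, - 8, - 5,-4, - 3.29, - 3, - 2, -3/2, - 1, - 2/9, 0,1, 2, 3, 3,5,6 ] 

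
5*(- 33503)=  - 167515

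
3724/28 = 133= 133.00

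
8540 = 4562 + 3978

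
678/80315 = 678/80315 =0.01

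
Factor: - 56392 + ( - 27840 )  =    -  2^3*10529^1=-84232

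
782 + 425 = 1207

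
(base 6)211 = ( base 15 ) 54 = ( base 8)117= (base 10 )79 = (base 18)47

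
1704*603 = 1027512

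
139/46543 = 139/46543 =0.00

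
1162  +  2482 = 3644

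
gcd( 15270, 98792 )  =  2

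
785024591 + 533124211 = 1318148802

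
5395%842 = 343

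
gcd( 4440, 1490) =10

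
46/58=23/29  =  0.79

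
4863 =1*4863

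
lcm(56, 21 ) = 168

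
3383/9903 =3383/9903=0.34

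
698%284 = 130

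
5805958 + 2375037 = 8180995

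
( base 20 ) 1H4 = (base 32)n8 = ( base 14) 3b2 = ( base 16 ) 2E8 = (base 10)744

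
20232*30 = 606960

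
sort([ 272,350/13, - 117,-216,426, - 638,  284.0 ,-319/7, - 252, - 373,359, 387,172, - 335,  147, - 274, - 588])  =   [  -  638, - 588  , - 373,  -  335, - 274, -252, - 216, - 117,-319/7,350/13, 147, 172,272, 284.0,  359 , 387,426 ] 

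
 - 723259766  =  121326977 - 844586743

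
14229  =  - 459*( - 31 )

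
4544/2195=4544/2195 = 2.07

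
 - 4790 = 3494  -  8284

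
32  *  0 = 0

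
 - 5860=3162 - 9022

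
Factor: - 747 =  - 3^2*83^1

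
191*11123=2124493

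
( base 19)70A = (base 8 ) 4751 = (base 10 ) 2537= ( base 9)3428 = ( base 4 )213221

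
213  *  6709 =1429017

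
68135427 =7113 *9579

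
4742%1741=1260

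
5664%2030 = 1604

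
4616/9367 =4616/9367  =  0.49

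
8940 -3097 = 5843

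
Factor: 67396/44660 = 5^( - 1 )*11^( - 1 ) *83^1 = 83/55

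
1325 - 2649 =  - 1324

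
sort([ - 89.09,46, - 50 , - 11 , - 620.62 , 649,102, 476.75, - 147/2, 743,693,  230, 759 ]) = [ - 620.62 , - 89.09, - 147/2, - 50 , - 11,46,  102 , 230,476.75,649,693 , 743, 759 ]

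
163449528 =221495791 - 58046263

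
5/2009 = 5/2009 = 0.00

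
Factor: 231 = 3^1*7^1 * 11^1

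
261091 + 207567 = 468658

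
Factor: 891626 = 2^1*37^1* 12049^1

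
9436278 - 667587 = 8768691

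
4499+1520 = 6019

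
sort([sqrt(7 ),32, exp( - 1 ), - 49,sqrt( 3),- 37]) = [ - 49 , - 37, exp( - 1),sqrt(3), sqrt(7 ),32] 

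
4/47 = 4/47  =  0.09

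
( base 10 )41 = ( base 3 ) 1112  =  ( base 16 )29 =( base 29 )1c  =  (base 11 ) 38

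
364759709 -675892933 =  - 311133224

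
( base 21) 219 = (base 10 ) 912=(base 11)75a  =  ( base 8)1620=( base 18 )2ec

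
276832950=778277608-501444658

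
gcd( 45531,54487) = 1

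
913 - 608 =305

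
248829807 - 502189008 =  - 253359201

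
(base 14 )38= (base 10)50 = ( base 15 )35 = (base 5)200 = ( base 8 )62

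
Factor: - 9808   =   - 2^4*613^1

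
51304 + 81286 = 132590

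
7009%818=465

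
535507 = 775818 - 240311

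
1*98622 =98622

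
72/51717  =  24/17239= 0.00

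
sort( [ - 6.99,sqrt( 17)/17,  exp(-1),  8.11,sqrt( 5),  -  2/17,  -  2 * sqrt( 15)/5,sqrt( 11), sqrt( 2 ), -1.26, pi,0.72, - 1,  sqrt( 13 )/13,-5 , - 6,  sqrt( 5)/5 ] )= [ - 6.99, - 6, - 5,  -  2*sqrt( 15)/5,-1.26,-1, - 2/17,sqrt(17) /17, sqrt( 13 )/13, exp( - 1), sqrt(5 )/5,  0.72, sqrt( 2), sqrt( 5),pi, sqrt( 11 ),8.11]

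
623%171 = 110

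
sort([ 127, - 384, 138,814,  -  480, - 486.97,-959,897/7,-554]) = [ - 959,-554, - 486.97, - 480,-384,127,  897/7,138,814]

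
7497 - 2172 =5325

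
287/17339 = 41/2477 =0.02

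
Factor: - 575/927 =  - 3^( - 2)*5^2 * 23^1*103^( - 1 )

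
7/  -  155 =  - 7/155 = - 0.05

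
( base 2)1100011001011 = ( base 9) 8632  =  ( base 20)fh7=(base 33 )5rb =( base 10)6347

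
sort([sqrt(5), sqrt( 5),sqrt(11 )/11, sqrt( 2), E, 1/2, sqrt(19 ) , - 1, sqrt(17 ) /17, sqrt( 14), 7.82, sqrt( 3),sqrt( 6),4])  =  [ - 1, sqrt (17) /17,sqrt(11) /11, 1/2,sqrt( 2),  sqrt(3),sqrt( 5),sqrt( 5), sqrt( 6 ), E , sqrt(14), 4, sqrt(19 ),7.82] 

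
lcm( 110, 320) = 3520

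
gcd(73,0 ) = 73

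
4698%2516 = 2182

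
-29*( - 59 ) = 1711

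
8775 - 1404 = 7371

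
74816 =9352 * 8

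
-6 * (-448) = 2688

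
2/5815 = 2/5815 = 0.00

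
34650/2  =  17325 = 17325.00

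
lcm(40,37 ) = 1480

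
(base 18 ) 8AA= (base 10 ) 2782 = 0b101011011110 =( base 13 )1360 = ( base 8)5336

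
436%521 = 436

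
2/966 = 1/483 =0.00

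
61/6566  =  61/6566 = 0.01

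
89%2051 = 89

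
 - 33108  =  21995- 55103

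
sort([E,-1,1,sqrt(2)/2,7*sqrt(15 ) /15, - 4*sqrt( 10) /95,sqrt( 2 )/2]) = [-1, - 4*sqrt( 10)/95 , sqrt( 2)/2, sqrt( 2)/2,  1,7*sqrt(15)/15,E ]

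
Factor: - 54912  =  -2^7 * 3^1*11^1*13^1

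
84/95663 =84/95663 = 0.00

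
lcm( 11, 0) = 0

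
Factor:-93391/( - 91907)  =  61^1*73^( - 1)*1259^( - 1 )*1531^1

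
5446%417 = 25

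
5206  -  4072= 1134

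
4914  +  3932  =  8846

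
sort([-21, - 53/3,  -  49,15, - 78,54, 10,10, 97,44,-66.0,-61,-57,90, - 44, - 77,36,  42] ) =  [-78,-77, - 66.0, - 61, - 57, - 49,- 44, - 21,-53/3, 10,10,15,36,42, 44 , 54,90,97 ]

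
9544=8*1193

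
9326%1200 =926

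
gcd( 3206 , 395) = 1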